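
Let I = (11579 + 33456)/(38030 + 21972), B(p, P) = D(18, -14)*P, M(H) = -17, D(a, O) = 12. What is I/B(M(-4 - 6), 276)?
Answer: 45035/198726624 ≈ 0.00022662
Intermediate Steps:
B(p, P) = 12*P
I = 45035/60002 ≈ 0.75056
I/B(M(-4 - 6), 276) = 45035/(60002*((12*276))) = (45035/60002)/3312 = (45035/60002)*(1/3312) = 45035/198726624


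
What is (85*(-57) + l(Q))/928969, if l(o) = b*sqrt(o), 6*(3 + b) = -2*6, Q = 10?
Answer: -4845/928969 - 5*sqrt(10)/928969 ≈ -0.0052325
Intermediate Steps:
b = -5 (b = -3 + (-2*6)/6 = -3 + (1/6)*(-12) = -3 - 2 = -5)
l(o) = -5*sqrt(o)
(85*(-57) + l(Q))/928969 = (85*(-57) - 5*sqrt(10))/928969 = (-4845 - 5*sqrt(10))*(1/928969) = -4845/928969 - 5*sqrt(10)/928969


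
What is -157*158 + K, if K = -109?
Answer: -24915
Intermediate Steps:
-157*158 + K = -157*158 - 109 = -24806 - 109 = -24915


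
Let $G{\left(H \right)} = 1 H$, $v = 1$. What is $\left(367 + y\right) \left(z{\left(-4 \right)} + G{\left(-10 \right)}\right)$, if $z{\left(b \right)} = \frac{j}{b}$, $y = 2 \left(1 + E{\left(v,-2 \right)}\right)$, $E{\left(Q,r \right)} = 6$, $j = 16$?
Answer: $-5334$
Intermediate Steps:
$G{\left(H \right)} = H$
$y = 14$ ($y = 2 \left(1 + 6\right) = 2 \cdot 7 = 14$)
$z{\left(b \right)} = \frac{16}{b}$
$\left(367 + y\right) \left(z{\left(-4 \right)} + G{\left(-10 \right)}\right) = \left(367 + 14\right) \left(\frac{16}{-4} - 10\right) = 381 \left(16 \left(- \frac{1}{4}\right) - 10\right) = 381 \left(-4 - 10\right) = 381 \left(-14\right) = -5334$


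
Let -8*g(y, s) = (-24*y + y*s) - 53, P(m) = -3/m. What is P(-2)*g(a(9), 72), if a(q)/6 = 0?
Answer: 159/16 ≈ 9.9375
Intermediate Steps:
a(q) = 0 (a(q) = 6*0 = 0)
g(y, s) = 53/8 + 3*y - s*y/8 (g(y, s) = -((-24*y + y*s) - 53)/8 = -((-24*y + s*y) - 53)/8 = -(-53 - 24*y + s*y)/8 = 53/8 + 3*y - s*y/8)
P(-2)*g(a(9), 72) = (-3/(-2))*(53/8 + 3*0 - ⅛*72*0) = (-3*(-½))*(53/8 + 0 + 0) = (3/2)*(53/8) = 159/16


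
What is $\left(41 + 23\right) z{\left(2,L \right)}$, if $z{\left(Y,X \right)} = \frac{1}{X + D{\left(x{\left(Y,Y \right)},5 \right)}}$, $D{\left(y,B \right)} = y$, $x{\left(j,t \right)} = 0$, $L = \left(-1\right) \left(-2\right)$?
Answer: $32$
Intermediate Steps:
$L = 2$
$z{\left(Y,X \right)} = \frac{1}{X}$ ($z{\left(Y,X \right)} = \frac{1}{X + 0} = \frac{1}{X}$)
$\left(41 + 23\right) z{\left(2,L \right)} = \frac{41 + 23}{2} = 64 \cdot \frac{1}{2} = 32$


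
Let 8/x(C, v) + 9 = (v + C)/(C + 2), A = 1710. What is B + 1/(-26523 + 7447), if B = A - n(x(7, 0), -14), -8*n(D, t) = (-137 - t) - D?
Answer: 2392344931/1411624 ≈ 1694.7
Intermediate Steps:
x(C, v) = 8/(-9 + (C + v)/(2 + C)) (x(C, v) = 8/(-9 + (v + C)/(C + 2)) = 8/(-9 + (C + v)/(2 + C)))
n(D, t) = 137/8 + D/8 + t/8 (n(D, t) = -((-137 - t) - D)/8 = -(-137 - D - t)/8 = 137/8 + D/8 + t/8)
B = 501645/296 (B = 1710 - (137/8 + (8*(2 + 7)/(-18 + 0 - 8*7))/8 + (⅛)*(-14)) = 1710 - (137/8 + (8*9/(-18 + 0 - 56))/8 - 7/4) = 1710 - (137/8 + (8*9/(-74))/8 - 7/4) = 1710 - (137/8 + (8*(-1/74)*9)/8 - 7/4) = 1710 - (137/8 + (⅛)*(-36/37) - 7/4) = 1710 - (137/8 - 9/74 - 7/4) = 1710 - 1*4515/296 = 1710 - 4515/296 = 501645/296 ≈ 1694.7)
B + 1/(-26523 + 7447) = 501645/296 + 1/(-26523 + 7447) = 501645/296 + 1/(-19076) = 501645/296 - 1/19076 = 2392344931/1411624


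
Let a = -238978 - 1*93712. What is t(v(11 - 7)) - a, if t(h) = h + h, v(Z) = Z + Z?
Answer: 332706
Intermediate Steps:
v(Z) = 2*Z
t(h) = 2*h
a = -332690 (a = -238978 - 93712 = -332690)
t(v(11 - 7)) - a = 2*(2*(11 - 7)) - 1*(-332690) = 2*(2*4) + 332690 = 2*8 + 332690 = 16 + 332690 = 332706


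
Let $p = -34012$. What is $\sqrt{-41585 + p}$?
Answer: $i \sqrt{75597} \approx 274.95 i$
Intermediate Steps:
$\sqrt{-41585 + p} = \sqrt{-41585 - 34012} = \sqrt{-75597} = i \sqrt{75597}$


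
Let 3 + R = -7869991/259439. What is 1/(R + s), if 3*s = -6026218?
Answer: -778317/1563461916626 ≈ -4.9782e-7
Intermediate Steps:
s = -6026218/3 (s = (⅓)*(-6026218) = -6026218/3 ≈ -2.0087e+6)
R = -8648308/259439 (R = -3 - 7869991/259439 = -8648308/259439 ≈ -33.335)
1/(R + s) = 1/(-8648308/259439 - 6026218/3) = 1/(-1563461916626/778317) = -778317/1563461916626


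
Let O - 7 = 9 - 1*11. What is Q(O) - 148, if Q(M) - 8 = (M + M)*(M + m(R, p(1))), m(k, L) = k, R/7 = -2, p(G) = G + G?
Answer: -230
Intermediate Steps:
O = 5 (O = 7 + (9 - 1*11) = 7 + (9 - 11) = 7 - 2 = 5)
p(G) = 2*G
R = -14 (R = 7*(-2) = -14)
Q(M) = 8 + 2*M*(-14 + M) (Q(M) = 8 + (M + M)*(M - 14) = 8 + (2*M)*(-14 + M) = 8 + 2*M*(-14 + M))
Q(O) - 148 = (8 - 28*5 + 2*5²) - 148 = (8 - 140 + 2*25) - 148 = (8 - 140 + 50) - 148 = -82 - 148 = -230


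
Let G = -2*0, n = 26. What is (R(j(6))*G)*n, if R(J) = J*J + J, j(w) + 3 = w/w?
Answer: 0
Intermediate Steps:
j(w) = -2 (j(w) = -3 + w/w = -3 + 1 = -2)
R(J) = J + J² (R(J) = J² + J = J + J²)
G = 0
(R(j(6))*G)*n = (-2*(1 - 2)*0)*26 = (-2*(-1)*0)*26 = (2*0)*26 = 0*26 = 0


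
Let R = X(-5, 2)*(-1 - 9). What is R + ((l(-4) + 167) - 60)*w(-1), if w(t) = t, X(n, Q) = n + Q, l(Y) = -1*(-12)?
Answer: -89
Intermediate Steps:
l(Y) = 12
X(n, Q) = Q + n
R = 30 (R = (2 - 5)*(-1 - 9) = -3*(-10) = 30)
R + ((l(-4) + 167) - 60)*w(-1) = 30 + ((12 + 167) - 60)*(-1) = 30 + (179 - 60)*(-1) = 30 + 119*(-1) = 30 - 119 = -89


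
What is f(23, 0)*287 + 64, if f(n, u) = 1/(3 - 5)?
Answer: -159/2 ≈ -79.500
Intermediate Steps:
f(n, u) = -½ (f(n, u) = 1/(-2) = -½)
f(23, 0)*287 + 64 = -½*287 + 64 = -287/2 + 64 = -159/2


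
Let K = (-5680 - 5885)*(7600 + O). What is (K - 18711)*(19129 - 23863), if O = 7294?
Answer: 815515864614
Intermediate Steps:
K = -172249110 (K = (-5680 - 5885)*(7600 + 7294) = -11565*14894 = -172249110)
(K - 18711)*(19129 - 23863) = (-172249110 - 18711)*(19129 - 23863) = -172267821*(-4734) = 815515864614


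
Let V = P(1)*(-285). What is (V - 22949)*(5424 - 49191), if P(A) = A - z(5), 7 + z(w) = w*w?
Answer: 792357768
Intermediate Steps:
z(w) = -7 + w² (z(w) = -7 + w*w = -7 + w²)
P(A) = -18 + A (P(A) = A - (-7 + 5²) = A - (-7 + 25) = A - 1*18 = A - 18 = -18 + A)
V = 4845 (V = (-18 + 1)*(-285) = -17*(-285) = 4845)
(V - 22949)*(5424 - 49191) = (4845 - 22949)*(5424 - 49191) = -18104*(-43767) = 792357768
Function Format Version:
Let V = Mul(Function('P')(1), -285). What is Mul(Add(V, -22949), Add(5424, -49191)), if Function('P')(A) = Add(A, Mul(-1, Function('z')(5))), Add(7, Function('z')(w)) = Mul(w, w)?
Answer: 792357768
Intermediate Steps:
Function('z')(w) = Add(-7, Pow(w, 2)) (Function('z')(w) = Add(-7, Mul(w, w)) = Add(-7, Pow(w, 2)))
Function('P')(A) = Add(-18, A) (Function('P')(A) = Add(A, Mul(-1, Add(-7, Pow(5, 2)))) = Add(A, Mul(-1, Add(-7, 25))) = Add(A, Mul(-1, 18)) = Add(A, -18) = Add(-18, A))
V = 4845 (V = Mul(Add(-18, 1), -285) = Mul(-17, -285) = 4845)
Mul(Add(V, -22949), Add(5424, -49191)) = Mul(Add(4845, -22949), Add(5424, -49191)) = Mul(-18104, -43767) = 792357768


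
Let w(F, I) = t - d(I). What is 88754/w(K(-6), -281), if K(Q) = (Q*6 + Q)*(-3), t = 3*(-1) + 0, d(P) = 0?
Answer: -88754/3 ≈ -29585.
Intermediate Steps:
t = -3 (t = -3 + 0 = -3)
K(Q) = -21*Q (K(Q) = (6*Q + Q)*(-3) = (7*Q)*(-3) = -21*Q)
w(F, I) = -3 (w(F, I) = -3 - 1*0 = -3 + 0 = -3)
88754/w(K(-6), -281) = 88754/(-3) = 88754*(-⅓) = -88754/3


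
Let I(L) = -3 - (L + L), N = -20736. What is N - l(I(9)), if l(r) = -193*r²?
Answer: 64377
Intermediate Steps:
I(L) = -3 - 2*L
N - l(I(9)) = -20736 - (-193)*(-3 - 2*9)² = -20736 - (-193)*(-3 - 18)² = -20736 - (-193)*(-21)² = -20736 - (-193)*441 = -20736 - 1*(-85113) = -20736 + 85113 = 64377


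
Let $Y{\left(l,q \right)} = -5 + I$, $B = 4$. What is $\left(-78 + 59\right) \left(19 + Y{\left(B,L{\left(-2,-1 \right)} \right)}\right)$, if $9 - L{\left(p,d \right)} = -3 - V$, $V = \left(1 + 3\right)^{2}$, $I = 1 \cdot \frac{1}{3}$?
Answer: $- \frac{817}{3} \approx -272.33$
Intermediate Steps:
$I = \frac{1}{3}$ ($I = 1 \cdot \frac{1}{3} = \frac{1}{3} \approx 0.33333$)
$V = 16$ ($V = 4^{2} = 16$)
$L{\left(p,d \right)} = 28$ ($L{\left(p,d \right)} = 9 - \left(-3 - 16\right) = 9 - -19 = 9 + 19 = 28$)
$Y{\left(l,q \right)} = - \frac{14}{3}$ ($Y{\left(l,q \right)} = -5 + \frac{1}{3} = - \frac{14}{3}$)
$\left(-78 + 59\right) \left(19 + Y{\left(B,L{\left(-2,-1 \right)} \right)}\right) = \left(-78 + 59\right) \left(19 - \frac{14}{3}\right) = \left(-19\right) \frac{43}{3} = - \frac{817}{3}$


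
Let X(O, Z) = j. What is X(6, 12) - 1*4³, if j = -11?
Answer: -75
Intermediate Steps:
X(O, Z) = -11
X(6, 12) - 1*4³ = -11 - 1*4³ = -11 - 1*64 = -11 - 64 = -75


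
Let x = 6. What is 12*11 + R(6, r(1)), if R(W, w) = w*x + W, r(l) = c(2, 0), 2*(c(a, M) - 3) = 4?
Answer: 168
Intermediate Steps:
c(a, M) = 5 (c(a, M) = 3 + (1/2)*4 = 3 + 2 = 5)
r(l) = 5
R(W, w) = W + 6*w (R(W, w) = w*6 + W = 6*w + W = W + 6*w)
12*11 + R(6, r(1)) = 12*11 + (6 + 6*5) = 132 + (6 + 30) = 132 + 36 = 168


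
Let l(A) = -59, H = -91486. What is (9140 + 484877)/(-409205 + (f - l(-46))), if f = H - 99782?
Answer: -494017/600414 ≈ -0.82279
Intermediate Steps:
f = -191268 (f = -91486 - 99782 = -191268)
(9140 + 484877)/(-409205 + (f - l(-46))) = (9140 + 484877)/(-409205 + (-191268 - 1*(-59))) = 494017/(-409205 + (-191268 + 59)) = 494017/(-409205 - 191209) = 494017/(-600414) = 494017*(-1/600414) = -494017/600414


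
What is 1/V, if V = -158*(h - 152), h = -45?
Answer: 1/31126 ≈ 3.2127e-5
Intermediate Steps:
V = 31126 (V = -158*(-45 - 152) = -158*(-197) = 31126)
1/V = 1/31126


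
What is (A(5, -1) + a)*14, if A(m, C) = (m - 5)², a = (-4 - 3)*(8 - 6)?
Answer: -196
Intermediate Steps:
a = -14 (a = -7*2 = -14)
A(m, C) = (-5 + m)²
(A(5, -1) + a)*14 = ((-5 + 5)² - 14)*14 = (0² - 14)*14 = (0 - 14)*14 = -14*14 = -196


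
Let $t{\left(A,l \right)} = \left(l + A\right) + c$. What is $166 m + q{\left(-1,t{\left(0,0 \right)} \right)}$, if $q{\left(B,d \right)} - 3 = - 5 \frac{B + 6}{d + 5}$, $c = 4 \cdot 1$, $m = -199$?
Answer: $- \frac{297304}{9} \approx -33034.0$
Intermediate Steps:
$c = 4$
$t{\left(A,l \right)} = 4 + A + l$ ($t{\left(A,l \right)} = \left(l + A\right) + 4 = \left(A + l\right) + 4 = 4 + A + l$)
$q{\left(B,d \right)} = 3 - \frac{5 \left(6 + B\right)}{5 + d}$ ($q{\left(B,d \right)} = 3 - 5 \frac{B + 6}{d + 5} = 3 - 5 \frac{6 + B}{5 + d} = 3 - \frac{5 \left(6 + B\right)}{5 + d}$)
$166 m + q{\left(-1,t{\left(0,0 \right)} \right)} = 166 \left(-199\right) + \frac{-15 - -5 + 3 \left(4 + 0 + 0\right)}{5 + \left(4 + 0 + 0\right)} = -33034 + \frac{-15 + 5 + 3 \cdot 4}{5 + 4} = -33034 + \frac{-15 + 5 + 12}{9} = -33034 + \frac{1}{9} \cdot 2 = -33034 + \frac{2}{9} = - \frac{297304}{9}$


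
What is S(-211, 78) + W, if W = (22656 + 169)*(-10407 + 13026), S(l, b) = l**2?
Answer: 59823196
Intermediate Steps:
W = 59778675 (W = 22825*2619 = 59778675)
S(-211, 78) + W = (-211)**2 + 59778675 = 44521 + 59778675 = 59823196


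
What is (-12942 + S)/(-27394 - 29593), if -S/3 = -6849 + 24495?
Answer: 65880/56987 ≈ 1.1561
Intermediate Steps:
S = -52938 (S = -3*(-6849 + 24495) = -3*17646 = -52938)
(-12942 + S)/(-27394 - 29593) = (-12942 - 52938)/(-27394 - 29593) = -65880/(-56987) = -65880*(-1/56987) = 65880/56987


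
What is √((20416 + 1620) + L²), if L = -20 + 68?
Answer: 2*√6085 ≈ 156.01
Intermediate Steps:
L = 48
√((20416 + 1620) + L²) = √((20416 + 1620) + 48²) = √(22036 + 2304) = √24340 = 2*√6085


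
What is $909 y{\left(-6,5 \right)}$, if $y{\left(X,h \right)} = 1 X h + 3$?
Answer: $-24543$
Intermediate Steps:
$y{\left(X,h \right)} = 3 + X h$ ($y{\left(X,h \right)} = X h + 3 = 3 + X h$)
$909 y{\left(-6,5 \right)} = 909 \left(3 - 30\right) = 909 \left(-27\right) = -24543$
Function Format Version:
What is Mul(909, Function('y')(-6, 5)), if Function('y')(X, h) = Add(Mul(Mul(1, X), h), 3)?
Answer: -24543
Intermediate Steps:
Function('y')(X, h) = Add(3, Mul(X, h)) (Function('y')(X, h) = Add(Mul(X, h), 3) = Add(3, Mul(X, h)))
Mul(909, Function('y')(-6, 5)) = Mul(909, Add(3, Mul(-6, 5))) = Mul(909, Add(3, -30)) = Mul(909, -27) = -24543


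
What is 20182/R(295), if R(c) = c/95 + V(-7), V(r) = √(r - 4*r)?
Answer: -11312011/2050 + 3642851*√21/2050 ≈ 2625.2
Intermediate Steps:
V(r) = √3*√(-r) (V(r) = √(-3*r) = √3*√(-r))
R(c) = √21 + c/95 (R(c) = c/95 + √3*√(-1*(-7)) = c*(1/95) + √3*√7 = c/95 + √21 = √21 + c/95)
20182/R(295) = 20182/(√21 + (1/95)*295) = 20182/(√21 + 59/19) = 20182/(59/19 + √21)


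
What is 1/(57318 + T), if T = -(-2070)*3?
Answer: 1/63528 ≈ 1.5741e-5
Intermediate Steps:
T = 6210 (T = -138*(-45) = 6210)
1/(57318 + T) = 1/(57318 + 6210) = 1/63528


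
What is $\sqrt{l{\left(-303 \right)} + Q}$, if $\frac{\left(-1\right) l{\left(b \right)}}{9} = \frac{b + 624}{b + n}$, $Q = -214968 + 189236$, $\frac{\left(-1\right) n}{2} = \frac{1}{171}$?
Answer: $\frac{i \sqrt{69059527403215}}{51815} \approx 160.38 i$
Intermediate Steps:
$n = - \frac{2}{171} \approx -0.011696$
$Q = -25732$
$l{\left(b \right)} = - \frac{9 \left(624 + b\right)}{- \frac{2}{171} + b}$ ($l{\left(b \right)} = - 9 \frac{b + 624}{b - \frac{2}{171}} = - 9 \frac{624 + b}{- \frac{2}{171} + b} = - \frac{9 \left(624 + b\right)}{- \frac{2}{171} + b}$)
$\sqrt{l{\left(-303 \right)} + Q} = \sqrt{\frac{1539 \left(-624 - -303\right)}{-2 + 171 \left(-303\right)} - 25732} = \sqrt{\frac{1539 \left(-624 + 303\right)}{-2 - 51813} - 25732} = \sqrt{1539 \frac{1}{-51815} \left(-321\right) - 25732} = \sqrt{1539 \left(- \frac{1}{51815}\right) \left(-321\right) - 25732} = \sqrt{\frac{494019}{51815} - 25732} = \sqrt{- \frac{1332809561}{51815}} = \frac{i \sqrt{69059527403215}}{51815}$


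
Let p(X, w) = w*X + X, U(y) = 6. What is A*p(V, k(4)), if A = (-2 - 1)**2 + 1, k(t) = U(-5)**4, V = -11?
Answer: -142670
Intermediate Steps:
k(t) = 1296 (k(t) = 6**4 = 1296)
p(X, w) = X + X*w (p(X, w) = X*w + X = X + X*w)
A = 10 (A = (-3)**2 + 1 = 9 + 1 = 10)
A*p(V, k(4)) = 10*(-11*(1 + 1296)) = 10*(-11*1297) = 10*(-14267) = -142670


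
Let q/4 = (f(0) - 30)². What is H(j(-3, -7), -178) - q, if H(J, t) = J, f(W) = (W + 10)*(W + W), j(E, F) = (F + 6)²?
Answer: -3599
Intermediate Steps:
j(E, F) = (6 + F)²
f(W) = 2*W*(10 + W) (f(W) = (10 + W)*(2*W) = 2*W*(10 + W))
q = 3600 (q = 4*(2*0*(10 + 0) - 30)² = 4*(2*0*10 - 30)² = 4*(0 - 30)² = 4*(-30)² = 4*900 = 3600)
H(j(-3, -7), -178) - q = (6 - 7)² - 1*3600 = (-1)² - 3600 = 1 - 3600 = -3599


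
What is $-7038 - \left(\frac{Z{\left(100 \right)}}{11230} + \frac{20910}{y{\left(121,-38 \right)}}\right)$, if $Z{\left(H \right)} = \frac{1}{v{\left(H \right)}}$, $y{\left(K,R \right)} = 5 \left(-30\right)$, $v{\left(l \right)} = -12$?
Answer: $- \frac{185931067}{26952} \approx -6898.6$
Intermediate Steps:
$y{\left(K,R \right)} = -150$
$Z{\left(H \right)} = - \frac{1}{12}$ ($Z{\left(H \right)} = \frac{1}{-12} = - \frac{1}{12}$)
$-7038 - \left(\frac{Z{\left(100 \right)}}{11230} + \frac{20910}{y{\left(121,-38 \right)}}\right) = -7038 - \left(- \frac{1}{12 \cdot 11230} + \frac{20910}{-150}\right) = -7038 - \left(\left(- \frac{1}{12}\right) \frac{1}{11230} + 20910 \left(- \frac{1}{150}\right)\right) = -7038 - \left(- \frac{1}{134760} - \frac{697}{5}\right) = -7038 - - \frac{3757109}{26952} = -7038 + \frac{3757109}{26952} = - \frac{185931067}{26952}$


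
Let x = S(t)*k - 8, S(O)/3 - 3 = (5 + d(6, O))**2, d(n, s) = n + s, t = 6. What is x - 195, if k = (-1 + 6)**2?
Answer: 21697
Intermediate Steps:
S(O) = 9 + 3*(11 + O)**2 (S(O) = 9 + 3*(5 + (6 + O))**2 = 9 + 3*(11 + O)**2)
k = 25 (k = 5**2 = 25)
x = 21892 (x = (9 + 3*(11 + 6)**2)*25 - 8 = (9 + 3*17**2)*25 - 8 = (9 + 3*289)*25 - 8 = (9 + 867)*25 - 8 = 876*25 - 8 = 21900 - 8 = 21892)
x - 195 = 21892 - 195 = 21697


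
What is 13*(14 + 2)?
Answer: 208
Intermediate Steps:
13*(14 + 2) = 13*16 = 208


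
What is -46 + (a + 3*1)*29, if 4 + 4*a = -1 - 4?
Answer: -97/4 ≈ -24.250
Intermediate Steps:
a = -9/4 (a = -1 + (-1 - 4)/4 = -1 + (1/4)*(-5) = -1 - 5/4 = -9/4 ≈ -2.2500)
-46 + (a + 3*1)*29 = -46 + (-9/4 + 3*1)*29 = -46 + (-9/4 + 3)*29 = -46 + (3/4)*29 = -46 + 87/4 = -97/4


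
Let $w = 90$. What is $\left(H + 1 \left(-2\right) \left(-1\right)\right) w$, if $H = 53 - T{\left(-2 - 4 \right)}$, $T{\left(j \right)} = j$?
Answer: $5490$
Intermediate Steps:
$H = 59$ ($H = 53 - \left(-2 - 4\right) = 53 - -6 = 53 + 6 = 59$)
$\left(H + 1 \left(-2\right) \left(-1\right)\right) w = \left(59 + 1 \left(-2\right) \left(-1\right)\right) 90 = \left(59 - -2\right) 90 = \left(59 + 2\right) 90 = 61 \cdot 90 = 5490$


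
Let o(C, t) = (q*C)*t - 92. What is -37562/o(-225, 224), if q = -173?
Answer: -18781/4359554 ≈ -0.0043080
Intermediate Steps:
o(C, t) = -92 - 173*C*t (o(C, t) = (-173*C)*t - 92 = -173*C*t - 92 = -92 - 173*C*t)
-37562/o(-225, 224) = -37562/(-92 - 173*(-225)*224) = -37562/(-92 + 8719200) = -37562/8719108 = -37562*1/8719108 = -18781/4359554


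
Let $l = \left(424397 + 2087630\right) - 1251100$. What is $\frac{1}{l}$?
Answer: $\frac{1}{1260927} \approx 7.9307 \cdot 10^{-7}$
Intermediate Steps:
$l = 1260927$ ($l = 2512027 - 1251100 = 1260927$)
$\frac{1}{l} = \frac{1}{1260927}$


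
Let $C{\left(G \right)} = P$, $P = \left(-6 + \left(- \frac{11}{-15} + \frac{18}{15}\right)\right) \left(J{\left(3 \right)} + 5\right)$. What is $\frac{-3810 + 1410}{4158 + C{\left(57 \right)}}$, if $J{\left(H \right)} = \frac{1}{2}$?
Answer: $- \frac{72000}{124069} \approx -0.58032$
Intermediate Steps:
$J{\left(H \right)} = \frac{1}{2}$
$P = - \frac{671}{30}$ ($P = \left(-6 + \left(- \frac{11}{-15} + \frac{18}{15}\right)\right) \left(\frac{1}{2} + 5\right) = \left(-6 + \left(\left(-11\right) \left(- \frac{1}{15}\right) + 18 \cdot \frac{1}{15}\right)\right) \frac{11}{2} = \left(-6 + \left(\frac{11}{15} + \frac{6}{5}\right)\right) \frac{11}{2} = \left(-6 + \frac{29}{15}\right) \frac{11}{2} = \left(- \frac{61}{15}\right) \frac{11}{2} = - \frac{671}{30} \approx -22.367$)
$C{\left(G \right)} = - \frac{671}{30}$
$\frac{-3810 + 1410}{4158 + C{\left(57 \right)}} = \frac{-3810 + 1410}{4158 - \frac{671}{30}} = - \frac{2400}{\frac{124069}{30}} = \left(-2400\right) \frac{30}{124069} = - \frac{72000}{124069}$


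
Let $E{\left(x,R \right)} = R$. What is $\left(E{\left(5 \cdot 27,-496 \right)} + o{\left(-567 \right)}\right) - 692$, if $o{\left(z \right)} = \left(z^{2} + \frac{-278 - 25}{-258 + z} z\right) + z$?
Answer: $\frac{87869583}{275} \approx 3.1953 \cdot 10^{5}$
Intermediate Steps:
$o{\left(z \right)} = z + z^{2} - \frac{303 z}{-258 + z}$ ($o{\left(z \right)} = \left(z^{2} + - \frac{303}{-258 + z} z\right) + z = \left(z^{2} - \frac{303 z}{-258 + z}\right) + z = z + z^{2} - \frac{303 z}{-258 + z}$)
$\left(E{\left(5 \cdot 27,-496 \right)} + o{\left(-567 \right)}\right) - 692 = \left(-496 - \frac{567 \left(-561 + \left(-567\right)^{2} - -145719\right)}{-258 - 567}\right) - 692 = \left(-496 - \frac{567 \left(-561 + 321489 + 145719\right)}{-825}\right) - 692 = \left(-496 - \left(- \frac{189}{275}\right) 466647\right) - 692 = \left(-496 + \frac{88196283}{275}\right) - 692 = \frac{88059883}{275} - 692 = \frac{87869583}{275}$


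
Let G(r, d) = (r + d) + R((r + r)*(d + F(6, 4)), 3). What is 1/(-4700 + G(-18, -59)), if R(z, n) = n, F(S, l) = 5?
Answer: -1/4774 ≈ -0.00020947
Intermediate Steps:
G(r, d) = 3 + d + r (G(r, d) = (r + d) + 3 = (d + r) + 3 = 3 + d + r)
1/(-4700 + G(-18, -59)) = 1/(-4700 + (3 - 59 - 18)) = 1/(-4700 - 74) = 1/(-4774) = -1/4774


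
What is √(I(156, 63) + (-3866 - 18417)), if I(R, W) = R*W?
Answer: I*√12455 ≈ 111.6*I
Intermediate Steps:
√(I(156, 63) + (-3866 - 18417)) = √(156*63 + (-3866 - 18417)) = √(9828 - 22283) = √(-12455) = I*√12455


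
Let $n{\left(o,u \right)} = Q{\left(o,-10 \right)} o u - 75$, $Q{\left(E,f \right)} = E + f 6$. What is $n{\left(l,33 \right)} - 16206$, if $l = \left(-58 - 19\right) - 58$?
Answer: $852444$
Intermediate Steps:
$Q{\left(E,f \right)} = E + 6 f$
$l = -135$ ($l = -77 - 58 = -135$)
$n{\left(o,u \right)} = -75 + o u \left(-60 + o\right)$ ($n{\left(o,u \right)} = \left(o + 6 \left(-10\right)\right) o u - 75 = \left(o - 60\right) o u - 75 = \left(-60 + o\right) o u - 75 = o \left(-60 + o\right) u - 75 = o u \left(-60 + o\right) - 75 = -75 + o u \left(-60 + o\right)$)
$n{\left(l,33 \right)} - 16206 = \left(-75 - 4455 \left(-60 - 135\right)\right) - 16206 = \left(-75 - 4455 \left(-195\right)\right) - 16206 = \left(-75 + 868725\right) - 16206 = 868650 - 16206 = 852444$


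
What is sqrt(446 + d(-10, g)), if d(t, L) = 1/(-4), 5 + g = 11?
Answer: sqrt(1783)/2 ≈ 21.113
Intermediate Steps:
g = 6 (g = -5 + 11 = 6)
d(t, L) = -1/4
sqrt(446 + d(-10, g)) = sqrt(446 - 1/4) = sqrt(1783/4) = sqrt(1783)/2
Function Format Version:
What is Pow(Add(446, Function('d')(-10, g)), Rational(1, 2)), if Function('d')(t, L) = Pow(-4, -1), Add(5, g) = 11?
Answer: Mul(Rational(1, 2), Pow(1783, Rational(1, 2))) ≈ 21.113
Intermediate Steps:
g = 6 (g = Add(-5, 11) = 6)
Function('d')(t, L) = Rational(-1, 4)
Pow(Add(446, Function('d')(-10, g)), Rational(1, 2)) = Pow(Add(446, Rational(-1, 4)), Rational(1, 2)) = Pow(Rational(1783, 4), Rational(1, 2)) = Mul(Rational(1, 2), Pow(1783, Rational(1, 2)))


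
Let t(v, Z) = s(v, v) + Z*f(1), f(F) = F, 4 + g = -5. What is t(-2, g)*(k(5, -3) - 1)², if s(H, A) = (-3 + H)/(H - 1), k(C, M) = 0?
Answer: -22/3 ≈ -7.3333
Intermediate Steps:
g = -9 (g = -4 - 5 = -9)
s(H, A) = (-3 + H)/(-1 + H)
t(v, Z) = Z + (-3 + v)/(-1 + v) (t(v, Z) = (-3 + v)/(-1 + v) + Z*1 = (-3 + v)/(-1 + v) + Z = Z + (-3 + v)/(-1 + v))
t(-2, g)*(k(5, -3) - 1)² = ((-3 - 2 - 9*(-1 - 2))/(-1 - 2))*(0 - 1)² = ((-3 - 2 - 9*(-3))/(-3))*(-1)² = -(-3 - 2 + 27)/3*1 = -⅓*22*1 = -22/3*1 = -22/3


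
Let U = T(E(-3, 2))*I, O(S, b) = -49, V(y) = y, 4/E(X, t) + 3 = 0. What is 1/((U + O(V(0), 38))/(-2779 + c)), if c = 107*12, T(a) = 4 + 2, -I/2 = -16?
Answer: -115/11 ≈ -10.455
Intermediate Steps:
E(X, t) = -4/3 (E(X, t) = 4/(-3 + 0) = 4/(-3) = 4*(-⅓) = -4/3)
I = 32 (I = -2*(-16) = 32)
T(a) = 6
c = 1284
U = 192 (U = 6*32 = 192)
1/((U + O(V(0), 38))/(-2779 + c)) = 1/((192 - 49)/(-2779 + 1284)) = 1/(143/(-1495)) = 1/(143*(-1/1495)) = 1/(-11/115) = -115/11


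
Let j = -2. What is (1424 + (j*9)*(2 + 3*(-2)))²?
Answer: 2238016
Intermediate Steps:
(1424 + (j*9)*(2 + 3*(-2)))² = (1424 + (-2*9)*(2 + 3*(-2)))² = (1424 - 18*(2 - 6))² = (1424 - 18*(-4))² = (1424 + 72)² = 1496² = 2238016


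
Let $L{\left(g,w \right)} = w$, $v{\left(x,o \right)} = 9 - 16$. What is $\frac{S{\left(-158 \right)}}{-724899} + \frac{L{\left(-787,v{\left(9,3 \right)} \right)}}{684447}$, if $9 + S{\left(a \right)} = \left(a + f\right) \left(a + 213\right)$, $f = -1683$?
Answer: $\frac{7700529635}{55128327317} \approx 0.13968$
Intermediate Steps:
$v{\left(x,o \right)} = -7$
$S{\left(a \right)} = -9 + \left(-1683 + a\right) \left(213 + a\right)$ ($S{\left(a \right)} = -9 + \left(a - 1683\right) \left(a + 213\right) = -9 + \left(-1683 + a\right) \left(213 + a\right)$)
$\frac{S{\left(-158 \right)}}{-724899} + \frac{L{\left(-787,v{\left(9,3 \right)} \right)}}{684447} = \frac{-358488 + \left(-158\right)^{2} - -232260}{-724899} - \frac{7}{684447} = \left(-358488 + 24964 + 232260\right) \left(- \frac{1}{724899}\right) - \frac{7}{684447} = \left(-101264\right) \left(- \frac{1}{724899}\right) - \frac{7}{684447} = \frac{101264}{724899} - \frac{7}{684447} = \frac{7700529635}{55128327317}$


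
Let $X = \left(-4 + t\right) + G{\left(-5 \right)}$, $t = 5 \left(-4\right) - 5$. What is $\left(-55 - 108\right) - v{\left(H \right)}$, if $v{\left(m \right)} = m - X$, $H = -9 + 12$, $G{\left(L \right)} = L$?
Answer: $-200$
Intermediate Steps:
$t = -25$ ($t = -20 - 5 = -25$)
$X = -34$ ($X = \left(-4 - 25\right) - 5 = -29 - 5 = -34$)
$H = 3$
$v{\left(m \right)} = 34 + m$ ($v{\left(m \right)} = m - -34 = m + 34 = 34 + m$)
$\left(-55 - 108\right) - v{\left(H \right)} = \left(-55 - 108\right) - \left(34 + 3\right) = \left(-55 - 108\right) - 37 = -163 - 37 = -200$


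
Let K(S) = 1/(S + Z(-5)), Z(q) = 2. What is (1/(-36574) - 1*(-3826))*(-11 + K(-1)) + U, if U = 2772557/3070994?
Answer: -2148602848951451/56159267278 ≈ -38259.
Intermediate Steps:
U = 2772557/3070994 (U = 2772557*(1/3070994) = 2772557/3070994 ≈ 0.90282)
K(S) = 1/(2 + S) (K(S) = 1/(S + 2) = 1/(2 + S))
(1/(-36574) - 1*(-3826))*(-11 + K(-1)) + U = (1/(-36574) - 1*(-3826))*(-11 + 1/(2 - 1)) + 2772557/3070994 = (-1/36574 + 3826)*(-11 + 1/1) + 2772557/3070994 = 139932123*(-11 + 1)/36574 + 2772557/3070994 = (139932123/36574)*(-10) + 2772557/3070994 = -699660615/18287 + 2772557/3070994 = -2148602848951451/56159267278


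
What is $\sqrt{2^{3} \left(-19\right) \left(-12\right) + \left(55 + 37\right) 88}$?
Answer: $8 \sqrt{155} \approx 99.599$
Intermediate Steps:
$\sqrt{2^{3} \left(-19\right) \left(-12\right) + \left(55 + 37\right) 88} = \sqrt{8 \left(-19\right) \left(-12\right) + 92 \cdot 88} = \sqrt{\left(-152\right) \left(-12\right) + 8096} = \sqrt{1824 + 8096} = \sqrt{9920} = 8 \sqrt{155}$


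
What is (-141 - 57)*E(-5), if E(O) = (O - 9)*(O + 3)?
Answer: -5544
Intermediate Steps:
E(O) = (-9 + O)*(3 + O)
(-141 - 57)*E(-5) = (-141 - 57)*(-27 + (-5)² - 6*(-5)) = -198*(-27 + 25 + 30) = -198*28 = -5544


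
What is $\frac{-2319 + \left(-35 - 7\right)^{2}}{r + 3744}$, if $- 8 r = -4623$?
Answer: $- \frac{296}{2305} \approx -0.12842$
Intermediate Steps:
$r = \frac{4623}{8}$ ($r = \left(- \frac{1}{8}\right) \left(-4623\right) = \frac{4623}{8} \approx 577.88$)
$\frac{-2319 + \left(-35 - 7\right)^{2}}{r + 3744} = \frac{-2319 + \left(-35 - 7\right)^{2}}{\frac{4623}{8} + 3744} = \frac{-2319 + \left(-42\right)^{2}}{\frac{34575}{8}} = \left(-2319 + 1764\right) \frac{8}{34575} = \left(-555\right) \frac{8}{34575} = - \frac{296}{2305}$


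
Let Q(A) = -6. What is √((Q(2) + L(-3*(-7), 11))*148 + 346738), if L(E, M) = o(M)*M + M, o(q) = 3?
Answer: √352362 ≈ 593.60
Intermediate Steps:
L(E, M) = 4*M (L(E, M) = 3*M + M = 4*M)
√((Q(2) + L(-3*(-7), 11))*148 + 346738) = √((-6 + 4*11)*148 + 346738) = √((-6 + 44)*148 + 346738) = √(38*148 + 346738) = √(5624 + 346738) = √352362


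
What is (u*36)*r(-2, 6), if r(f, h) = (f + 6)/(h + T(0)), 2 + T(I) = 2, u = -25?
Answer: -600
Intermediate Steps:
T(I) = 0 (T(I) = -2 + 2 = 0)
r(f, h) = (6 + f)/h (r(f, h) = (f + 6)/(h + 0) = (6 + f)/h)
(u*36)*r(-2, 6) = (-25*36)*((6 - 2)/6) = -150*4 = -900*⅔ = -600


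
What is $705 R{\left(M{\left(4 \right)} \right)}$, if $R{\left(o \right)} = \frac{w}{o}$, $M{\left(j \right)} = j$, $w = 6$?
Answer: $\frac{2115}{2} \approx 1057.5$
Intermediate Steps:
$R{\left(o \right)} = \frac{6}{o}$
$705 R{\left(M{\left(4 \right)} \right)} = 705 \cdot \frac{6}{4} = 705 \cdot 6 \cdot \frac{1}{4} = 705 \cdot \frac{3}{2} = \frac{2115}{2}$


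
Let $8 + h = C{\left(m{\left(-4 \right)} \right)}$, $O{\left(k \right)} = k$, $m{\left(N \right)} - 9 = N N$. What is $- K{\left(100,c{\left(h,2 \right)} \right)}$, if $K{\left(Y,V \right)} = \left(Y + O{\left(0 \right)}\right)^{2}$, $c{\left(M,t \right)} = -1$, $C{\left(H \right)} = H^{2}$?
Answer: $-10000$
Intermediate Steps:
$m{\left(N \right)} = 9 + N^{2}$ ($m{\left(N \right)} = 9 + N N = 9 + N^{2}$)
$h = 617$ ($h = -8 + \left(9 + \left(-4\right)^{2}\right)^{2} = -8 + \left(9 + 16\right)^{2} = -8 + 25^{2} = -8 + 625 = 617$)
$K{\left(Y,V \right)} = Y^{2}$ ($K{\left(Y,V \right)} = \left(Y + 0\right)^{2} = Y^{2}$)
$- K{\left(100,c{\left(h,2 \right)} \right)} = - 100^{2} = \left(-1\right) 10000 = -10000$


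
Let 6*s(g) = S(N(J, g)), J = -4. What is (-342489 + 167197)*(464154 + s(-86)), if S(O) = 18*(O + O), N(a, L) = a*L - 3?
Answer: -81721130400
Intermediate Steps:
N(a, L) = -3 + L*a (N(a, L) = L*a - 3 = -3 + L*a)
S(O) = 36*O (S(O) = 18*(2*O) = 36*O)
s(g) = -18 - 24*g (s(g) = (36*(-3 + g*(-4)))/6 = (36*(-3 - 4*g))/6 = (-108 - 144*g)/6 = -18 - 24*g)
(-342489 + 167197)*(464154 + s(-86)) = (-342489 + 167197)*(464154 + (-18 - 24*(-86))) = -175292*(464154 + (-18 + 2064)) = -175292*(464154 + 2046) = -175292*466200 = -81721130400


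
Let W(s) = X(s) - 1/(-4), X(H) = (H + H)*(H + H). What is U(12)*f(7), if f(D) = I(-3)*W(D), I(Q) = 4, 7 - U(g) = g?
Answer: -3925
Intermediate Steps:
X(H) = 4*H² (X(H) = (2*H)*(2*H) = 4*H²)
W(s) = ¼ + 4*s² (W(s) = 4*s² - 1/(-4) = 4*s² - 1*(-¼) = 4*s² + ¼ = ¼ + 4*s²)
U(g) = 7 - g
f(D) = 1 + 16*D² (f(D) = 4*(¼ + 4*D²) = 1 + 16*D²)
U(12)*f(7) = (7 - 1*12)*(1 + 16*7²) = (7 - 12)*(1 + 16*49) = -5*(1 + 784) = -5*785 = -3925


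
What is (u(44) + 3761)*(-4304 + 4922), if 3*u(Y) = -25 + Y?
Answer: 2328212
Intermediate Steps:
u(Y) = -25/3 + Y/3 (u(Y) = (-25 + Y)/3 = -25/3 + Y/3)
(u(44) + 3761)*(-4304 + 4922) = ((-25/3 + (⅓)*44) + 3761)*(-4304 + 4922) = ((-25/3 + 44/3) + 3761)*618 = (19/3 + 3761)*618 = (11302/3)*618 = 2328212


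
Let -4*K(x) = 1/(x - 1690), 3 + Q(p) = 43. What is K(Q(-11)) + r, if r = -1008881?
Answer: -6658614599/6600 ≈ -1.0089e+6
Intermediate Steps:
Q(p) = 40 (Q(p) = -3 + 43 = 40)
K(x) = -1/(4*(-1690 + x)) (K(x) = -1/(4*(x - 1690)) = -1/(4*(-1690 + x)))
K(Q(-11)) + r = -1/(-6760 + 4*40) - 1008881 = -1/(-6760 + 160) - 1008881 = -1/(-6600) - 1008881 = -1*(-1/6600) - 1008881 = 1/6600 - 1008881 = -6658614599/6600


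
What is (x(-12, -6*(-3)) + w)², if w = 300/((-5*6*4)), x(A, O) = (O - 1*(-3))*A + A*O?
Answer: 885481/4 ≈ 2.2137e+5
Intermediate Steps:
x(A, O) = A*O + A*(3 + O) (x(A, O) = (O + 3)*A + A*O = (3 + O)*A + A*O = A*(3 + O) + A*O = A*O + A*(3 + O))
w = -5/2 (w = 300/((-30*4)) = 300/(-120) = 300*(-1/120) = -5/2 ≈ -2.5000)
(x(-12, -6*(-3)) + w)² = (-12*(3 + 2*(-6*(-3))) - 5/2)² = (-12*(3 + 2*18) - 5/2)² = (-12*(3 + 36) - 5/2)² = (-12*39 - 5/2)² = (-468 - 5/2)² = (-941/2)² = 885481/4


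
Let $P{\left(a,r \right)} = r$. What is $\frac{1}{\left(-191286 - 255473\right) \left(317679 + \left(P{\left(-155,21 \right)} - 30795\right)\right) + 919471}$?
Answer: $- \frac{1}{128176471424} \approx -7.8017 \cdot 10^{-12}$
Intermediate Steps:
$\frac{1}{\left(-191286 - 255473\right) \left(317679 + \left(P{\left(-155,21 \right)} - 30795\right)\right) + 919471} = \frac{1}{\left(-191286 - 255473\right) \left(317679 + \left(21 - 30795\right)\right) + 919471} = \frac{1}{- 446759 \left(317679 + \left(21 - 30795\right)\right) + 919471} = \frac{1}{- 446759 \left(317679 - 30774\right) + 919471} = \frac{1}{\left(-446759\right) 286905 + 919471} = \frac{1}{-128177390895 + 919471} = \frac{1}{-128176471424} = - \frac{1}{128176471424}$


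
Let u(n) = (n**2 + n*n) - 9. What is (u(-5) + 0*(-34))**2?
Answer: 1681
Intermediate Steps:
u(n) = -9 + 2*n**2 (u(n) = (n**2 + n**2) - 9 = 2*n**2 - 9 = -9 + 2*n**2)
(u(-5) + 0*(-34))**2 = ((-9 + 2*(-5)**2) + 0*(-34))**2 = ((-9 + 2*25) + 0)**2 = ((-9 + 50) + 0)**2 = (41 + 0)**2 = 41**2 = 1681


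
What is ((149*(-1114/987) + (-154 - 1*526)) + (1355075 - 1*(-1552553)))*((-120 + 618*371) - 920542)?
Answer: -1983574950598960/987 ≈ -2.0097e+12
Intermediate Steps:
((149*(-1114/987) + (-154 - 1*526)) + (1355075 - 1*(-1552553)))*((-120 + 618*371) - 920542) = ((149*(-1114*1/987) + (-154 - 526)) + (1355075 + 1552553))*((-120 + 229278) - 920542) = ((149*(-1114/987) - 680) + 2907628)*(229158 - 920542) = ((-165986/987 - 680) + 2907628)*(-691384) = (-837146/987 + 2907628)*(-691384) = (2868991690/987)*(-691384) = -1983574950598960/987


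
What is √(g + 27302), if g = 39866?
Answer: 4*√4198 ≈ 259.17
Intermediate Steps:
√(g + 27302) = √(39866 + 27302) = √67168 = 4*√4198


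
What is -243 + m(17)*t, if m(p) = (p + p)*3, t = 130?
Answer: 13017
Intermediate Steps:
m(p) = 6*p (m(p) = (2*p)*3 = 6*p)
-243 + m(17)*t = -243 + (6*17)*130 = -243 + 102*130 = -243 + 13260 = 13017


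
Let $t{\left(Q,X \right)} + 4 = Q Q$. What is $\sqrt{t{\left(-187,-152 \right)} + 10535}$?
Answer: $10 \sqrt{455} \approx 213.31$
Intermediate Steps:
$t{\left(Q,X \right)} = -4 + Q^{2}$ ($t{\left(Q,X \right)} = -4 + Q Q = -4 + Q^{2}$)
$\sqrt{t{\left(-187,-152 \right)} + 10535} = \sqrt{\left(-4 + \left(-187\right)^{2}\right) + 10535} = \sqrt{\left(-4 + 34969\right) + 10535} = \sqrt{34965 + 10535} = \sqrt{45500} = 10 \sqrt{455}$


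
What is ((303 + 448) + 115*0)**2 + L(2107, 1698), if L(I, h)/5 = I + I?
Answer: 585071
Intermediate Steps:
L(I, h) = 10*I (L(I, h) = 5*(I + I) = 5*(2*I) = 10*I)
((303 + 448) + 115*0)**2 + L(2107, 1698) = ((303 + 448) + 115*0)**2 + 10*2107 = (751 + 0)**2 + 21070 = 751**2 + 21070 = 564001 + 21070 = 585071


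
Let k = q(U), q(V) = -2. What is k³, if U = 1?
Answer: -8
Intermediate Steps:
k = -2
k³ = (-2)³ = -8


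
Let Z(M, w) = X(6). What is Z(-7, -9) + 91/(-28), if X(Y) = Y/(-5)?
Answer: -89/20 ≈ -4.4500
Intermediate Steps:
X(Y) = -Y/5 (X(Y) = Y*(-⅕) = -Y/5)
Z(M, w) = -6/5 (Z(M, w) = -⅕*6 = -6/5)
Z(-7, -9) + 91/(-28) = -6/5 + 91/(-28) = -6/5 - 1/28*91 = -6/5 - 13/4 = -89/20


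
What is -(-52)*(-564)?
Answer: -29328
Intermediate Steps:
-(-52)*(-564) = -52*564 = -29328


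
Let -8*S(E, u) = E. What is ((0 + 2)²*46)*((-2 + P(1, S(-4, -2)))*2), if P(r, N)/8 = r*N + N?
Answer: 2208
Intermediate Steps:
S(E, u) = -E/8
P(r, N) = 8*N + 8*N*r (P(r, N) = 8*(r*N + N) = 8*(N*r + N) = 8*(N + N*r) = 8*N + 8*N*r)
((0 + 2)²*46)*((-2 + P(1, S(-4, -2)))*2) = ((0 + 2)²*46)*((-2 + 8*(-⅛*(-4))*(1 + 1))*2) = (2²*46)*((-2 + 8*(½)*2)*2) = (4*46)*((-2 + 8)*2) = 184*(6*2) = 184*12 = 2208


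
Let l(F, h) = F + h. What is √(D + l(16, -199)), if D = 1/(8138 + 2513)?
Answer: 2*I*√5190051233/10651 ≈ 13.528*I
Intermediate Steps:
D = 1/10651 ≈ 9.3888e-5
√(D + l(16, -199)) = √(1/10651 + (16 - 199)) = √(1/10651 - 183) = √(-1949132/10651) = 2*I*√5190051233/10651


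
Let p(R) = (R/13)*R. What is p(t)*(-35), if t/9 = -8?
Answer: -181440/13 ≈ -13957.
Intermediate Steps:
t = -72 (t = 9*(-8) = -72)
p(R) = R²/13 (p(R) = (R*(1/13))*R = (R/13)*R = R²/13)
p(t)*(-35) = ((1/13)*(-72)²)*(-35) = ((1/13)*5184)*(-35) = (5184/13)*(-35) = -181440/13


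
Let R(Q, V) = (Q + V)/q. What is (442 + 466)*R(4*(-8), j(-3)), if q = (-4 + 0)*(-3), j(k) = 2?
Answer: -2270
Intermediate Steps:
q = 12 (q = -4*(-3) = 12)
R(Q, V) = Q/12 + V/12 (R(Q, V) = (Q + V)/12 = (Q + V)*(1/12) = Q/12 + V/12)
(442 + 466)*R(4*(-8), j(-3)) = (442 + 466)*((4*(-8))/12 + (1/12)*2) = 908*((1/12)*(-32) + 1/6) = 908*(-8/3 + 1/6) = 908*(-5/2) = -2270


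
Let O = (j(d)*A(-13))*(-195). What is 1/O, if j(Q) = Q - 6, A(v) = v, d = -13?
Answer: -1/48165 ≈ -2.0762e-5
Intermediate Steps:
j(Q) = -6 + Q
O = -48165 (O = ((-6 - 13)*(-13))*(-195) = -19*(-13)*(-195) = 247*(-195) = -48165)
1/O = 1/(-48165) = -1/48165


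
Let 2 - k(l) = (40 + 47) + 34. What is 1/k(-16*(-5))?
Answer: -1/119 ≈ -0.0084034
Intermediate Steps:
k(l) = -119 (k(l) = 2 - ((40 + 47) + 34) = 2 - (87 + 34) = 2 - 1*121 = 2 - 121 = -119)
1/k(-16*(-5)) = 1/(-119) = -1/119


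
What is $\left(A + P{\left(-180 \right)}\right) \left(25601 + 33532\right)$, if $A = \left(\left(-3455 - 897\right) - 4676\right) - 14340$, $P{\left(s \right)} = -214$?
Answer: $-1394474406$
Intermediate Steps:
$A = -23368$ ($A = \left(\left(-3455 - 897\right) - 4676\right) - 14340 = \left(-4352 - 4676\right) - 14340 = -9028 - 14340 = -23368$)
$\left(A + P{\left(-180 \right)}\right) \left(25601 + 33532\right) = \left(-23368 - 214\right) \left(25601 + 33532\right) = \left(-23582\right) 59133 = -1394474406$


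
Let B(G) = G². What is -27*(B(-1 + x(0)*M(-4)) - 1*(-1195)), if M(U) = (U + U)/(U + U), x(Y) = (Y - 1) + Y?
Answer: -32373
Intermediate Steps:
x(Y) = -1 + 2*Y (x(Y) = (-1 + Y) + Y = -1 + 2*Y)
M(U) = 1 (M(U) = (2*U)/((2*U)) = (2*U)*(1/(2*U)) = 1)
-27*(B(-1 + x(0)*M(-4)) - 1*(-1195)) = -27*((-1 + (-1 + 2*0)*1)² - 1*(-1195)) = -27*((-1 + (-1 + 0)*1)² + 1195) = -27*((-1 - 1*1)² + 1195) = -27*((-1 - 1)² + 1195) = -27*((-2)² + 1195) = -27*(4 + 1195) = -27*1199 = -32373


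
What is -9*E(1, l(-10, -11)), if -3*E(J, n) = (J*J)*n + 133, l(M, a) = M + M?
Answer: 339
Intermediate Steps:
l(M, a) = 2*M
E(J, n) = -133/3 - n*J**2/3 (E(J, n) = -((J*J)*n + 133)/3 = -(J**2*n + 133)/3 = -(n*J**2 + 133)/3 = -(133 + n*J**2)/3 = -133/3 - n*J**2/3)
-9*E(1, l(-10, -11)) = -9*(-133/3 - 1/3*2*(-10)*1**2) = -9*(-133/3 - 1/3*(-20)*1) = -9*(-133/3 + 20/3) = -9*(-113/3) = 339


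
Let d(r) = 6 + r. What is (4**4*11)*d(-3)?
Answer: 8448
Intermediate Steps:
(4**4*11)*d(-3) = (4**4*11)*(6 - 3) = (256*11)*3 = 2816*3 = 8448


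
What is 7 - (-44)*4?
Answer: 183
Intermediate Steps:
7 - (-44)*4 = 7 - 44*(-4) = 7 + 176 = 183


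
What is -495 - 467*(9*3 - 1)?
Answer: -12637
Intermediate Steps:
-495 - 467*(9*3 - 1) = -495 - 467*(27 - 1) = -495 - 467*26 = -495 - 12142 = -12637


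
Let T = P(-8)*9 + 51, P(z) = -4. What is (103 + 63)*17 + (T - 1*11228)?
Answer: -8391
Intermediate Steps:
T = 15 (T = -4*9 + 51 = -36 + 51 = 15)
(103 + 63)*17 + (T - 1*11228) = (103 + 63)*17 + (15 - 1*11228) = 166*17 + (15 - 11228) = 2822 - 11213 = -8391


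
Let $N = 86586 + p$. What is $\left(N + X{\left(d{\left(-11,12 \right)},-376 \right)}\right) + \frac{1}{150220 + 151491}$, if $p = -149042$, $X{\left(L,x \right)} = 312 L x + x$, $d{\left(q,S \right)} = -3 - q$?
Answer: $- \frac{302111672207}{301711} \approx -1.0013 \cdot 10^{6}$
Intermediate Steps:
$X{\left(L,x \right)} = x + 312 L x$ ($X{\left(L,x \right)} = 312 L x + x = x + 312 L x$)
$N = -62456$ ($N = 86586 - 149042 = -62456$)
$\left(N + X{\left(d{\left(-11,12 \right)},-376 \right)}\right) + \frac{1}{150220 + 151491} = \left(-62456 - 376 \left(1 + 312 \left(-3 - -11\right)\right)\right) + \frac{1}{150220 + 151491} = \left(-62456 - 376 \left(1 + 312 \left(-3 + 11\right)\right)\right) + \frac{1}{301711} = \left(-62456 - 376 \left(1 + 312 \cdot 8\right)\right) + \frac{1}{301711} = \left(-62456 - 376 \left(1 + 2496\right)\right) + \frac{1}{301711} = \left(-62456 - 938872\right) + \frac{1}{301711} = -1001328 + \frac{1}{301711} = - \frac{302111672207}{301711}$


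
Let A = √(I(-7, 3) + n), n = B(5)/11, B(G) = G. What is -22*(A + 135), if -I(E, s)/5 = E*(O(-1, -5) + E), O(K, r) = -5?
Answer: -2970 - 2*I*√50765 ≈ -2970.0 - 450.62*I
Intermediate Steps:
I(E, s) = -5*E*(-5 + E)
n = 5/11 ≈ 0.45455
A = I*√50765/11 (A = √(5*(-7)*(5 - 1*(-7)) + 5/11) = √(5*(-7)*(5 + 7) + 5/11) = √(5*(-7)*12 + 5/11) = √(-420 + 5/11) = √(-4615/11) = I*√50765/11 ≈ 20.483*I)
-22*(A + 135) = -22*(I*√50765/11 + 135) = -22*(135 + I*√50765/11) = -2970 - 2*I*√50765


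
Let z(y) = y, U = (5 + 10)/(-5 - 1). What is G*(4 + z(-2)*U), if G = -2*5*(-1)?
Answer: 90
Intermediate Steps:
U = -5/2 (U = 15/(-6) = 15*(-⅙) = -5/2 ≈ -2.5000)
G = 10 (G = -10*(-1) = 10)
G*(4 + z(-2)*U) = 10*(4 - 2*(-5/2)) = 10*(4 + 5) = 10*9 = 90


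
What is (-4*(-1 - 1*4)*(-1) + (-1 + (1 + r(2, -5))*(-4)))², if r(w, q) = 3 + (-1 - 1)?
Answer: 841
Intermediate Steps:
r(w, q) = 1 (r(w, q) = 3 - 2 = 1)
(-4*(-1 - 1*4)*(-1) + (-1 + (1 + r(2, -5))*(-4)))² = (-4*(-1 - 1*4)*(-1) + (-1 + (1 + 1)*(-4)))² = (-4*(-1 - 4)*(-1) + (-1 + 2*(-4)))² = (-4*(-5)*(-1) + (-1 - 8))² = (20*(-1) - 9)² = (-20 - 9)² = (-29)² = 841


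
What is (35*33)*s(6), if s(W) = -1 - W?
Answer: -8085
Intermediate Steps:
(35*33)*s(6) = (35*33)*(-1 - 1*6) = 1155*(-1 - 6) = 1155*(-7) = -8085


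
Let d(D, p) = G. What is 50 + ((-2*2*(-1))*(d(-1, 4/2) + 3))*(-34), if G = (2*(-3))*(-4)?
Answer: -3622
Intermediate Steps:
G = 24 (G = -6*(-4) = 24)
d(D, p) = 24
50 + ((-2*2*(-1))*(d(-1, 4/2) + 3))*(-34) = 50 + ((-2*2*(-1))*(24 + 3))*(-34) = 50 + (-4*(-1)*27)*(-34) = 50 + (4*27)*(-34) = 50 + 108*(-34) = 50 - 3672 = -3622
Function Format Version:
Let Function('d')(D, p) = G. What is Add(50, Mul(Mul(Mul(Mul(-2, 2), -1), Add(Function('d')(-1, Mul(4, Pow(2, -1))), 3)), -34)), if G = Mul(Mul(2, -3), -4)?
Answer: -3622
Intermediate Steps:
G = 24 (G = Mul(-6, -4) = 24)
Function('d')(D, p) = 24
Add(50, Mul(Mul(Mul(Mul(-2, 2), -1), Add(Function('d')(-1, Mul(4, Pow(2, -1))), 3)), -34)) = Add(50, Mul(Mul(Mul(Mul(-2, 2), -1), Add(24, 3)), -34)) = Add(50, Mul(Mul(Mul(-4, -1), 27), -34)) = Add(50, Mul(Mul(4, 27), -34)) = Add(50, Mul(108, -34)) = Add(50, -3672) = -3622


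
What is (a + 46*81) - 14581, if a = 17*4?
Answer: -10787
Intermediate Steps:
a = 68
(a + 46*81) - 14581 = (68 + 46*81) - 14581 = (68 + 3726) - 14581 = 3794 - 14581 = -10787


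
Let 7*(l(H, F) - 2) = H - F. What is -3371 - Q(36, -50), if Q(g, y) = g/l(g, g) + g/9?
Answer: -3393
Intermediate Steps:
l(H, F) = 2 - F/7 + H/7 (l(H, F) = 2 + (H - F)/7 = 2 + (-F/7 + H/7) = 2 - F/7 + H/7)
Q(g, y) = 11*g/18 (Q(g, y) = g/(2 - g/7 + g/7) + g/9 = g/2 + g*(⅑) = g*(½) + g/9 = g/2 + g/9 = 11*g/18)
-3371 - Q(36, -50) = -3371 - 11*36/18 = -3371 - 1*22 = -3371 - 22 = -3393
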